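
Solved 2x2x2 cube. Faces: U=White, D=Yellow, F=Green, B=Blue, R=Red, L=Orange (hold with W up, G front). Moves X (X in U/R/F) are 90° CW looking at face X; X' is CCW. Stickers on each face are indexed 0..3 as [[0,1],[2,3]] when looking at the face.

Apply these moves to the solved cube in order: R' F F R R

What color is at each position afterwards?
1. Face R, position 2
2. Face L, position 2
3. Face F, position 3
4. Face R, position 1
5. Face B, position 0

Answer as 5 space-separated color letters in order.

After move 1 (R'): R=RRRR U=WBWB F=GWGW D=YGYG B=YBYB
After move 2 (F): F=GGWW U=WBOO R=WRBR D=RRYG L=OYOG
After move 3 (F): F=WGWG U=WBGY R=OROR D=BWYG L=OROR
After move 4 (R): R=OORR U=WGGG F=WWWG D=BYYY B=YBBB
After move 5 (R): R=RORO U=WWGG F=WYWY D=BBYY B=GBGB
Query 1: R[2] = R
Query 2: L[2] = O
Query 3: F[3] = Y
Query 4: R[1] = O
Query 5: B[0] = G

Answer: R O Y O G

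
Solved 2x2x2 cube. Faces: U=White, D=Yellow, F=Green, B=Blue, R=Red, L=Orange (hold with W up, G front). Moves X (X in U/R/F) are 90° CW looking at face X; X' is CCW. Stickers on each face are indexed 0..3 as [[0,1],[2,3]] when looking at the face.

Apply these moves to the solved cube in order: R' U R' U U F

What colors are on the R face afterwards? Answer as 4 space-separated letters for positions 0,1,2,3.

Answer: Y W W R

Derivation:
After move 1 (R'): R=RRRR U=WBWB F=GWGW D=YGYG B=YBYB
After move 2 (U): U=WWBB F=RRGW R=YBRR B=OOYB L=GWOO
After move 3 (R'): R=BRYR U=WYBO F=RWGB D=YRYW B=GOGB
After move 4 (U): U=BWOY F=BRGB R=GOYR B=GWGB L=RWOO
After move 5 (U): U=OBYW F=GOGB R=GWYR B=RWGB L=BROO
After move 6 (F): F=GGBO U=OBOR R=YWWR D=YGYW L=BYOR
Query: R face = YWWR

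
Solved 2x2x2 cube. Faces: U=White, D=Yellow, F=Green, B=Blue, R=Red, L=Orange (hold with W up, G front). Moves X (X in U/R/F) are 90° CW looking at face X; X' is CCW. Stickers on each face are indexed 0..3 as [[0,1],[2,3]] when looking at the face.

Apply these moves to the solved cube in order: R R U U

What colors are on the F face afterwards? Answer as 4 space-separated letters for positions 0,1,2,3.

After move 1 (R): R=RRRR U=WGWG F=GYGY D=YBYB B=WBWB
After move 2 (R): R=RRRR U=WYWY F=GBGB D=YWYW B=GBGB
After move 3 (U): U=WWYY F=RRGB R=GBRR B=OOGB L=GBOO
After move 4 (U): U=YWYW F=GBGB R=OORR B=GBGB L=RROO
Query: F face = GBGB

Answer: G B G B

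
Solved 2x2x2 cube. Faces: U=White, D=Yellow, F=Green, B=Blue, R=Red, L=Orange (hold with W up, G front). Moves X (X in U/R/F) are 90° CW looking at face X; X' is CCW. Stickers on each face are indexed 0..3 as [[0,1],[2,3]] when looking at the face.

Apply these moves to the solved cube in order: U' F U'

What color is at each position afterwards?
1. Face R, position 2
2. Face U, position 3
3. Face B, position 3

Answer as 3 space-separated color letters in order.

Answer: W O B

Derivation:
After move 1 (U'): U=WWWW F=OOGG R=GGRR B=RRBB L=BBOO
After move 2 (F): F=GOGO U=WWOB R=WGWR D=RGYY L=BYOY
After move 3 (U'): U=WBWO F=BYGO R=GOWR B=WGBB L=RROY
Query 1: R[2] = W
Query 2: U[3] = O
Query 3: B[3] = B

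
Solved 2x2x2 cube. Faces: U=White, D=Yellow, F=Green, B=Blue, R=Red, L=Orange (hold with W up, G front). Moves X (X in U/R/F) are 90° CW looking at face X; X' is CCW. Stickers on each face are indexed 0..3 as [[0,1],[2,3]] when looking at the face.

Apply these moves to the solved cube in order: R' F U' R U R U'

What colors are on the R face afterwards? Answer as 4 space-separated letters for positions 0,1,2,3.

Answer: B Y G R

Derivation:
After move 1 (R'): R=RRRR U=WBWB F=GWGW D=YGYG B=YBYB
After move 2 (F): F=GGWW U=WBOO R=WRBR D=RRYG L=OYOG
After move 3 (U'): U=BOWO F=OYWW R=GGBR B=WRYB L=YBOG
After move 4 (R): R=BGRG U=BYWW F=ORWG D=RYYW B=OROB
After move 5 (U): U=WBWY F=BGWG R=ORRG B=YBOB L=OROG
After move 6 (R): R=ROGR U=WGWG F=BYWW D=ROYY B=YBBB
After move 7 (U'): U=GGWW F=ORWW R=BYGR B=ROBB L=YBOG
Query: R face = BYGR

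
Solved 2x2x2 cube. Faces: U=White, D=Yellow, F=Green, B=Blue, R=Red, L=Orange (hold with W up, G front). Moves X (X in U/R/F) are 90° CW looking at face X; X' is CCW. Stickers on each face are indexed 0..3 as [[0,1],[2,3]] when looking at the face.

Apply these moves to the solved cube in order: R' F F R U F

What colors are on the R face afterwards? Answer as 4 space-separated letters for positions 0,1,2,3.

After move 1 (R'): R=RRRR U=WBWB F=GWGW D=YGYG B=YBYB
After move 2 (F): F=GGWW U=WBOO R=WRBR D=RRYG L=OYOG
After move 3 (F): F=WGWG U=WBGY R=OROR D=BWYG L=OROR
After move 4 (R): R=OORR U=WGGG F=WWWG D=BYYY B=YBBB
After move 5 (U): U=GWGG F=OOWG R=YBRR B=ORBB L=WWOR
After move 6 (F): F=WOGO U=GWRW R=GBGR D=RYYY L=WBOY
Query: R face = GBGR

Answer: G B G R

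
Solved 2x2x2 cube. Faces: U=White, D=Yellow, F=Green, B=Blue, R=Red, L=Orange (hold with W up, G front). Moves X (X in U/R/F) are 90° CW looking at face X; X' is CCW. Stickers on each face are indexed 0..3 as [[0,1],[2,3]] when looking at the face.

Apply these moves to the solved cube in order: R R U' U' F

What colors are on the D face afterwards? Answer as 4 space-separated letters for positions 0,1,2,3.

Answer: R O Y W

Derivation:
After move 1 (R): R=RRRR U=WGWG F=GYGY D=YBYB B=WBWB
After move 2 (R): R=RRRR U=WYWY F=GBGB D=YWYW B=GBGB
After move 3 (U'): U=YYWW F=OOGB R=GBRR B=RRGB L=GBOO
After move 4 (U'): U=YWYW F=GBGB R=OORR B=GBGB L=RROO
After move 5 (F): F=GGBB U=YWOR R=YOWR D=ROYW L=RYOW
Query: D face = ROYW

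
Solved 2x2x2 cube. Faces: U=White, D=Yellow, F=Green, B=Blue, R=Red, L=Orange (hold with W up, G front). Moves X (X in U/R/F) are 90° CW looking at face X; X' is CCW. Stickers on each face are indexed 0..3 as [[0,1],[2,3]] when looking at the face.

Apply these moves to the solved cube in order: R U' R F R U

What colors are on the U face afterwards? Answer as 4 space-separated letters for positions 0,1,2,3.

Answer: O G B O

Derivation:
After move 1 (R): R=RRRR U=WGWG F=GYGY D=YBYB B=WBWB
After move 2 (U'): U=GGWW F=OOGY R=GYRR B=RRWB L=WBOO
After move 3 (R): R=RGRY U=GOWY F=OBGB D=YWYR B=WRGB
After move 4 (F): F=GOBB U=GOOB R=WGYY D=RRYR L=WYOW
After move 5 (R): R=YWYG U=GOOB F=GRBR D=RGYW B=BROB
After move 6 (U): U=OGBO F=YWBR R=BRYG B=WYOB L=GROW
Query: U face = OGBO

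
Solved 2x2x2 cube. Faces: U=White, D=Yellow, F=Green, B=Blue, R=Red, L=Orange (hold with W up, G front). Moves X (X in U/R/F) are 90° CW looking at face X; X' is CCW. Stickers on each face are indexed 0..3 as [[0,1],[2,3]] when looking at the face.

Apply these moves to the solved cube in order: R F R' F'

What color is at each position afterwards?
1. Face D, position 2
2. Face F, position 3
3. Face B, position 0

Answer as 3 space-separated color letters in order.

Answer: Y Y B

Derivation:
After move 1 (R): R=RRRR U=WGWG F=GYGY D=YBYB B=WBWB
After move 2 (F): F=GGYY U=WGOO R=WRGR D=RRYB L=OYOB
After move 3 (R'): R=RRWG U=WWOW F=GGYO D=RGYY B=BBRB
After move 4 (F'): F=GOGY U=WWRW R=GRRG D=YBYY L=OWOO
Query 1: D[2] = Y
Query 2: F[3] = Y
Query 3: B[0] = B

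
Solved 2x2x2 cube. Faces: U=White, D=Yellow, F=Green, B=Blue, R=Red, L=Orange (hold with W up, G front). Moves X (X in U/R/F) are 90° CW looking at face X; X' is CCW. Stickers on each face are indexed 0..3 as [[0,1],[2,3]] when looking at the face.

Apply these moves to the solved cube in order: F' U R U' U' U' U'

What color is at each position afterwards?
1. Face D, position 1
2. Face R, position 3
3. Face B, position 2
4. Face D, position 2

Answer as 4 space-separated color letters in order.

Answer: B B W Y

Derivation:
After move 1 (F'): F=GGGG U=WWRR R=YRYR D=OOYY L=OWOW
After move 2 (U): U=RWRW F=YRGG R=BBYR B=OWBB L=GGOW
After move 3 (R): R=YBRB U=RRRG F=YOGY D=OBYO B=WWWB
After move 4 (U'): U=RGRR F=GGGY R=YORB B=YBWB L=WWOW
After move 5 (U'): U=GRRR F=WWGY R=GGRB B=YOWB L=YBOW
After move 6 (U'): U=RRGR F=YBGY R=WWRB B=GGWB L=YOOW
After move 7 (U'): U=RRRG F=YOGY R=YBRB B=WWWB L=GGOW
Query 1: D[1] = B
Query 2: R[3] = B
Query 3: B[2] = W
Query 4: D[2] = Y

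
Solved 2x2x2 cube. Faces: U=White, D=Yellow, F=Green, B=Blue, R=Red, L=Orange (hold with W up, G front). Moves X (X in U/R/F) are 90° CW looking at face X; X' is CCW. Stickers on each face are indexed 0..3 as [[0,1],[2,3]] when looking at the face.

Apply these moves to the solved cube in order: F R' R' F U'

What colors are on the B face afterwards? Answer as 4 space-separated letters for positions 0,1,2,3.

Answer: O W G B

Derivation:
After move 1 (F): F=GGGG U=WWOO R=WRWR D=RRYY L=OYOY
After move 2 (R'): R=RRWW U=WBOB F=GWGO D=RGYG B=YBRB
After move 3 (R'): R=RWRW U=WROY F=GBGB D=RWYO B=GBGB
After move 4 (F): F=GGBB U=WRYY R=OWYW D=RRYO L=OROW
After move 5 (U'): U=RYWY F=ORBB R=GGYW B=OWGB L=GBOW
Query: B face = OWGB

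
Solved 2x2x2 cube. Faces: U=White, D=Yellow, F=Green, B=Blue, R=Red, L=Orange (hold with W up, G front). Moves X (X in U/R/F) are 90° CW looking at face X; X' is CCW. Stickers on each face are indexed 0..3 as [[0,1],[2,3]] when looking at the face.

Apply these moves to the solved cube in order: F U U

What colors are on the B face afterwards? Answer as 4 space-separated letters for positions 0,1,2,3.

Answer: G G B B

Derivation:
After move 1 (F): F=GGGG U=WWOO R=WRWR D=RRYY L=OYOY
After move 2 (U): U=OWOW F=WRGG R=BBWR B=OYBB L=GGOY
After move 3 (U): U=OOWW F=BBGG R=OYWR B=GGBB L=WROY
Query: B face = GGBB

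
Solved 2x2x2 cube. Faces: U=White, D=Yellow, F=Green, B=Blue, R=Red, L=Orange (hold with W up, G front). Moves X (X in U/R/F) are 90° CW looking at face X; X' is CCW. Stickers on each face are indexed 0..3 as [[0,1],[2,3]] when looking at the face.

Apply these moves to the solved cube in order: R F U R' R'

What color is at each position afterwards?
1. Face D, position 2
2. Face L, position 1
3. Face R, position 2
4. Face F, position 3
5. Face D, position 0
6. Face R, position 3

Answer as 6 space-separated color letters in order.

Answer: Y G B O R W

Derivation:
After move 1 (R): R=RRRR U=WGWG F=GYGY D=YBYB B=WBWB
After move 2 (F): F=GGYY U=WGOO R=WRGR D=RRYB L=OYOB
After move 3 (U): U=OWOG F=WRYY R=WBGR B=OYWB L=GGOB
After move 4 (R'): R=BRWG U=OWOO F=WWYG D=RRYY B=BYRB
After move 5 (R'): R=RGBW U=OROB F=WWYO D=RWYG B=YYRB
Query 1: D[2] = Y
Query 2: L[1] = G
Query 3: R[2] = B
Query 4: F[3] = O
Query 5: D[0] = R
Query 6: R[3] = W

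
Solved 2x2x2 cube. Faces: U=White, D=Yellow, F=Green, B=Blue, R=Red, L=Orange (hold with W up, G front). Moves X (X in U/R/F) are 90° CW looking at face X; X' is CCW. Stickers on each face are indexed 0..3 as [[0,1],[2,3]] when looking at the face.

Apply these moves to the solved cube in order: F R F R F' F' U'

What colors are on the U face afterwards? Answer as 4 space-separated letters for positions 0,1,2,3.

After move 1 (F): F=GGGG U=WWOO R=WRWR D=RRYY L=OYOY
After move 2 (R): R=WWRR U=WGOG F=GRGY D=RBYB B=OBWB
After move 3 (F): F=GGYR U=WGYY R=OWGR D=RWYB L=OROB
After move 4 (R): R=GORW U=WGYR F=GWYB D=RWYO B=YBGB
After move 5 (F'): F=WBGY U=WGGR R=WORW D=RBYO L=OROY
After move 6 (F'): F=BYWG U=WGWR R=BORW D=RYYO L=OROG
After move 7 (U'): U=GRWW F=ORWG R=BYRW B=BOGB L=YBOG
Query: U face = GRWW

Answer: G R W W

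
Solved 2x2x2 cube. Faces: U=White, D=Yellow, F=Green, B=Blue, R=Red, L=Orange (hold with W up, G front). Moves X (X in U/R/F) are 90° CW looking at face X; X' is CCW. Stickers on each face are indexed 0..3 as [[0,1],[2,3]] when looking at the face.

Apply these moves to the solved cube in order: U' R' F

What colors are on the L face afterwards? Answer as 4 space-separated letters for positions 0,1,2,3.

Answer: B Y O O

Derivation:
After move 1 (U'): U=WWWW F=OOGG R=GGRR B=RRBB L=BBOO
After move 2 (R'): R=GRGR U=WBWR F=OWGW D=YOYG B=YRYB
After move 3 (F): F=GOWW U=WBOB R=WRRR D=GGYG L=BYOO
Query: L face = BYOO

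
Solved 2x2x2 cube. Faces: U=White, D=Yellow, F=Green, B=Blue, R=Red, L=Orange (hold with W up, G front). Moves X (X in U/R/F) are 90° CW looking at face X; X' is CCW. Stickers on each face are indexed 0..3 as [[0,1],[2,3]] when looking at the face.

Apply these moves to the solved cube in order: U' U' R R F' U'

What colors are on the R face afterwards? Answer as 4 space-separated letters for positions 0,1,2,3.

Answer: B G Y O

Derivation:
After move 1 (U'): U=WWWW F=OOGG R=GGRR B=RRBB L=BBOO
After move 2 (U'): U=WWWW F=BBGG R=OORR B=GGBB L=RROO
After move 3 (R): R=RORO U=WBWG F=BYGY D=YBYG B=WGWB
After move 4 (R): R=RROO U=WYWY F=BBGG D=YWYW B=GGBB
After move 5 (F'): F=BGBG U=WYRO R=WRYO D=ROYW L=RYOW
After move 6 (U'): U=YOWR F=RYBG R=BGYO B=WRBB L=GGOW
Query: R face = BGYO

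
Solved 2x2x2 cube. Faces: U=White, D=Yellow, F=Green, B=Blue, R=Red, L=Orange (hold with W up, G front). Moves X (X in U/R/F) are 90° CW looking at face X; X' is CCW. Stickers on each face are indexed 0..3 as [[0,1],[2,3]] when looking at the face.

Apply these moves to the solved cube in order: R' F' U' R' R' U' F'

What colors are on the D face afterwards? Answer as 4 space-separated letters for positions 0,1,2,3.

After move 1 (R'): R=RRRR U=WBWB F=GWGW D=YGYG B=YBYB
After move 2 (F'): F=WWGG U=WBRR R=GRYR D=OOYG L=OBOW
After move 3 (U'): U=BRWR F=OBGG R=WWYR B=GRYB L=YBOW
After move 4 (R'): R=WRWY U=BYWG F=ORGR D=OBYG B=GROB
After move 5 (R'): R=RYWW U=BOWG F=OYGG D=ORYR B=GRBB
After move 6 (U'): U=OGBW F=YBGG R=OYWW B=RYBB L=GROW
After move 7 (F'): F=BGYG U=OGOW R=RYOW D=RWYR L=GWOB
Query: D face = RWYR

Answer: R W Y R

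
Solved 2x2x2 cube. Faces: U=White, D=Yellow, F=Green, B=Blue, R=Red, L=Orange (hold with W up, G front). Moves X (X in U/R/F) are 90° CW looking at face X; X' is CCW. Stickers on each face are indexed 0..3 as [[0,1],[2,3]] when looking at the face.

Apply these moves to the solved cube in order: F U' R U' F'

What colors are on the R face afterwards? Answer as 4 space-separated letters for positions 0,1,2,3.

Answer: B R R G

Derivation:
After move 1 (F): F=GGGG U=WWOO R=WRWR D=RRYY L=OYOY
After move 2 (U'): U=WOWO F=OYGG R=GGWR B=WRBB L=BBOY
After move 3 (R): R=WGRG U=WYWG F=ORGY D=RBYW B=OROB
After move 4 (U'): U=YGWW F=BBGY R=ORRG B=WGOB L=OROY
After move 5 (F'): F=BYBG U=YGOR R=BRRG D=RYYW L=OWOW
Query: R face = BRRG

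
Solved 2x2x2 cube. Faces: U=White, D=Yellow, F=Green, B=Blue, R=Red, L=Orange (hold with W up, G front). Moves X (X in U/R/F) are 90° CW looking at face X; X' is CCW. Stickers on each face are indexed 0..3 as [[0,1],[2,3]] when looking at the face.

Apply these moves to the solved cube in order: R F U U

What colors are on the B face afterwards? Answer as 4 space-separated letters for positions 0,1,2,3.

After move 1 (R): R=RRRR U=WGWG F=GYGY D=YBYB B=WBWB
After move 2 (F): F=GGYY U=WGOO R=WRGR D=RRYB L=OYOB
After move 3 (U): U=OWOG F=WRYY R=WBGR B=OYWB L=GGOB
After move 4 (U): U=OOGW F=WBYY R=OYGR B=GGWB L=WROB
Query: B face = GGWB

Answer: G G W B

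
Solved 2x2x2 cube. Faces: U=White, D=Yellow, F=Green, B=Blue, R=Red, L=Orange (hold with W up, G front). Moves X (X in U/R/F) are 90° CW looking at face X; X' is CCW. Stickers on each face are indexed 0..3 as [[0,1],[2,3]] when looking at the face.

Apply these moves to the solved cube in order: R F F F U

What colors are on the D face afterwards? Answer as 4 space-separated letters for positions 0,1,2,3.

After move 1 (R): R=RRRR U=WGWG F=GYGY D=YBYB B=WBWB
After move 2 (F): F=GGYY U=WGOO R=WRGR D=RRYB L=OYOB
After move 3 (F): F=YGYG U=WGBY R=OROR D=GWYB L=OROR
After move 4 (F): F=YYGG U=WGRR R=BRYR D=OOYB L=OGOW
After move 5 (U): U=RWRG F=BRGG R=WBYR B=OGWB L=YYOW
Query: D face = OOYB

Answer: O O Y B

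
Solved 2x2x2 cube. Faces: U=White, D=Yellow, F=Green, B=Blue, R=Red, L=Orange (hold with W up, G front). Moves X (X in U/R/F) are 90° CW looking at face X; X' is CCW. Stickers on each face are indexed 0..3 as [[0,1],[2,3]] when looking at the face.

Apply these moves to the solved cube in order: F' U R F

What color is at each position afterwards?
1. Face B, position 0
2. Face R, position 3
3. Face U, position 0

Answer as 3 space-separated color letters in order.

Answer: W B R

Derivation:
After move 1 (F'): F=GGGG U=WWRR R=YRYR D=OOYY L=OWOW
After move 2 (U): U=RWRW F=YRGG R=BBYR B=OWBB L=GGOW
After move 3 (R): R=YBRB U=RRRG F=YOGY D=OBYO B=WWWB
After move 4 (F): F=GYYO U=RRWG R=RBGB D=RYYO L=GOOB
Query 1: B[0] = W
Query 2: R[3] = B
Query 3: U[0] = R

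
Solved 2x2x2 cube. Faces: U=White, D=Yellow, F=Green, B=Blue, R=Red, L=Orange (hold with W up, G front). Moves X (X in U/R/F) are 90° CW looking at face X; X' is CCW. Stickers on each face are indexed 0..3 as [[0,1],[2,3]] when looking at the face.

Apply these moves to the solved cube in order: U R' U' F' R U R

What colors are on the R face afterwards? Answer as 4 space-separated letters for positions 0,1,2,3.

Answer: R B W R

Derivation:
After move 1 (U): U=WWWW F=RRGG R=BBRR B=OOBB L=GGOO
After move 2 (R'): R=BRBR U=WBWO F=RWGW D=YRYG B=YOYB
After move 3 (U'): U=BOWW F=GGGW R=RWBR B=BRYB L=YOOO
After move 4 (F'): F=GWGG U=BORB R=RWYR D=OOYG L=YWOW
After move 5 (R): R=YRRW U=BWRG F=GOGG D=OYYB B=BROB
After move 6 (U): U=RBGW F=YRGG R=BRRW B=YWOB L=GOOW
After move 7 (R): R=RBWR U=RRGG F=YYGB D=OOYY B=WWBB
Query: R face = RBWR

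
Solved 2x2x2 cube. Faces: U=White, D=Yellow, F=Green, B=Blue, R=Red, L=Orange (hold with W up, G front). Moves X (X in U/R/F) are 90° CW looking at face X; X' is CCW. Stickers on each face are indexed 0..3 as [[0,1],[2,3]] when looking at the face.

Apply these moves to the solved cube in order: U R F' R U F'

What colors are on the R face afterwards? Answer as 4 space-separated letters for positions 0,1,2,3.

Answer: W O G B

Derivation:
After move 1 (U): U=WWWW F=RRGG R=BBRR B=OOBB L=GGOO
After move 2 (R): R=RBRB U=WRWG F=RYGY D=YBYO B=WOWB
After move 3 (F'): F=YYRG U=WRRR R=BBYB D=GOYO L=GGOW
After move 4 (R): R=YBBB U=WYRG F=YORO D=GWYW B=RORB
After move 5 (U): U=RWGY F=YBRO R=ROBB B=GGRB L=YOOW
After move 6 (F'): F=BOYR U=RWRB R=WOGB D=OWYW L=YYOG
Query: R face = WOGB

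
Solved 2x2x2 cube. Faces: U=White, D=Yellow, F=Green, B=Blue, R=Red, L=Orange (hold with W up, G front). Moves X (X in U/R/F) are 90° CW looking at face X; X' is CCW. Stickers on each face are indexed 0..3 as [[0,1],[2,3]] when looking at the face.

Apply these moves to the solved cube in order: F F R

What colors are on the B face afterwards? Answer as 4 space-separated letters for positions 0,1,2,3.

After move 1 (F): F=GGGG U=WWOO R=WRWR D=RRYY L=OYOY
After move 2 (F): F=GGGG U=WWYY R=OROR D=WWYY L=OROR
After move 3 (R): R=OORR U=WGYG F=GWGY D=WBYB B=YBWB
Query: B face = YBWB

Answer: Y B W B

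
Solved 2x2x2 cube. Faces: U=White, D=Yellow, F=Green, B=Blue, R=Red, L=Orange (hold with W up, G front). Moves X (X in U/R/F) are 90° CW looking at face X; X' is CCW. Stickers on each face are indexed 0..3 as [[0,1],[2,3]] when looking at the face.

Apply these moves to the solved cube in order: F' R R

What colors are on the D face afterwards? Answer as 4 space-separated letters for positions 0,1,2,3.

After move 1 (F'): F=GGGG U=WWRR R=YRYR D=OOYY L=OWOW
After move 2 (R): R=YYRR U=WGRG F=GOGY D=OBYB B=RBWB
After move 3 (R): R=RYRY U=WORY F=GBGB D=OWYR B=GBGB
Query: D face = OWYR

Answer: O W Y R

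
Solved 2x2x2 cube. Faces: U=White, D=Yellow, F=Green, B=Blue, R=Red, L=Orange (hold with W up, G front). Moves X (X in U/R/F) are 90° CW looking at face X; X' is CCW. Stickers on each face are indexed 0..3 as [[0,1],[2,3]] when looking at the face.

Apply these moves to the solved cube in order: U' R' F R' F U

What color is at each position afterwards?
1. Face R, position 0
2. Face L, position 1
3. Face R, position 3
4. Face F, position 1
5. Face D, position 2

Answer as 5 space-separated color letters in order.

After move 1 (U'): U=WWWW F=OOGG R=GGRR B=RRBB L=BBOO
After move 2 (R'): R=GRGR U=WBWR F=OWGW D=YOYG B=YRYB
After move 3 (F): F=GOWW U=WBOB R=WRRR D=GGYG L=BYOO
After move 4 (R'): R=RRWR U=WYOY F=GBWB D=GOYW B=GRGB
After move 5 (F): F=WGBB U=WYOY R=ORYR D=WRYW L=BGOO
After move 6 (U): U=OWYY F=ORBB R=GRYR B=BGGB L=WGOO
Query 1: R[0] = G
Query 2: L[1] = G
Query 3: R[3] = R
Query 4: F[1] = R
Query 5: D[2] = Y

Answer: G G R R Y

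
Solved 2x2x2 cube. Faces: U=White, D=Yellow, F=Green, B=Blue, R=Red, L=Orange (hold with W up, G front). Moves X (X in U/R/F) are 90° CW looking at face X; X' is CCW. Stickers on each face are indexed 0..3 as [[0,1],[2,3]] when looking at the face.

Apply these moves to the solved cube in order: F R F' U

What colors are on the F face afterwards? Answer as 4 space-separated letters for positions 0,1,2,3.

After move 1 (F): F=GGGG U=WWOO R=WRWR D=RRYY L=OYOY
After move 2 (R): R=WWRR U=WGOG F=GRGY D=RBYB B=OBWB
After move 3 (F'): F=RYGG U=WGWR R=BWRR D=YYYB L=OGOO
After move 4 (U): U=WWRG F=BWGG R=OBRR B=OGWB L=RYOO
Query: F face = BWGG

Answer: B W G G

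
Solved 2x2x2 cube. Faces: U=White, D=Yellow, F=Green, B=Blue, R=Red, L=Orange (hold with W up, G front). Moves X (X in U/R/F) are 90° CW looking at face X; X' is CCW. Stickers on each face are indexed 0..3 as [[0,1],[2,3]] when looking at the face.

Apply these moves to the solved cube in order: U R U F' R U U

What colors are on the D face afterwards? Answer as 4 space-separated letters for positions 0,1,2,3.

After move 1 (U): U=WWWW F=RRGG R=BBRR B=OOBB L=GGOO
After move 2 (R): R=RBRB U=WRWG F=RYGY D=YBYO B=WOWB
After move 3 (U): U=WWGR F=RBGY R=WORB B=GGWB L=RYOO
After move 4 (F'): F=BYRG U=WWWR R=BOYB D=YOYO L=RROG
After move 5 (R): R=YBBO U=WYWG F=BORO D=YWYG B=RGWB
After move 6 (U): U=WWGY F=YBRO R=RGBO B=RRWB L=BOOG
After move 7 (U): U=GWYW F=RGRO R=RRBO B=BOWB L=YBOG
Query: D face = YWYG

Answer: Y W Y G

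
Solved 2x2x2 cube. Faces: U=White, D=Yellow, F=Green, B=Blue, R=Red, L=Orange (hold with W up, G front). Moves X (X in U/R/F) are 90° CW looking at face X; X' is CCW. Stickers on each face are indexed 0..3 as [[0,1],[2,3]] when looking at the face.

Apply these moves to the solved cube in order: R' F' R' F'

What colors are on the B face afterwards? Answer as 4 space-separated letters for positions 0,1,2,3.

Answer: G B O B

Derivation:
After move 1 (R'): R=RRRR U=WBWB F=GWGW D=YGYG B=YBYB
After move 2 (F'): F=WWGG U=WBRR R=GRYR D=OOYG L=OBOW
After move 3 (R'): R=RRGY U=WYRY F=WBGR D=OWYG B=GBOB
After move 4 (F'): F=BRWG U=WYRG R=WROY D=BWYG L=OYOR
Query: B face = GBOB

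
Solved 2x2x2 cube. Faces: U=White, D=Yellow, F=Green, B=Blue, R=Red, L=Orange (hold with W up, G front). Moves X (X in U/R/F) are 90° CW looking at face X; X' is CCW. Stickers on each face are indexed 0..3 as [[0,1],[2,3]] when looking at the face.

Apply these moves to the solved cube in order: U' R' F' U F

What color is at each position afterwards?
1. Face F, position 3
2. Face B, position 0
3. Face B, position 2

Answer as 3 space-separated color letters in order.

Answer: R B Y

Derivation:
After move 1 (U'): U=WWWW F=OOGG R=GGRR B=RRBB L=BBOO
After move 2 (R'): R=GRGR U=WBWR F=OWGW D=YOYG B=YRYB
After move 3 (F'): F=WWOG U=WBGG R=ORYR D=BOYG L=BROW
After move 4 (U): U=GWGB F=OROG R=YRYR B=BRYB L=WWOW
After move 5 (F): F=OOGR U=GWWW R=GRBR D=YYYG L=WBOO
Query 1: F[3] = R
Query 2: B[0] = B
Query 3: B[2] = Y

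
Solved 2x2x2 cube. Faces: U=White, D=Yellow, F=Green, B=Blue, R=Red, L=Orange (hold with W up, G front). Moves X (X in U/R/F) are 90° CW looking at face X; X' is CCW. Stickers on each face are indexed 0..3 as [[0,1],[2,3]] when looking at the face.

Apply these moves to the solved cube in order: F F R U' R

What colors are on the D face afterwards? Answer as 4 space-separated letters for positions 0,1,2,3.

After move 1 (F): F=GGGG U=WWOO R=WRWR D=RRYY L=OYOY
After move 2 (F): F=GGGG U=WWYY R=OROR D=WWYY L=OROR
After move 3 (R): R=OORR U=WGYG F=GWGY D=WBYB B=YBWB
After move 4 (U'): U=GGWY F=ORGY R=GWRR B=OOWB L=YBOR
After move 5 (R): R=RGRW U=GRWY F=OBGB D=WWYO B=YOGB
Query: D face = WWYO

Answer: W W Y O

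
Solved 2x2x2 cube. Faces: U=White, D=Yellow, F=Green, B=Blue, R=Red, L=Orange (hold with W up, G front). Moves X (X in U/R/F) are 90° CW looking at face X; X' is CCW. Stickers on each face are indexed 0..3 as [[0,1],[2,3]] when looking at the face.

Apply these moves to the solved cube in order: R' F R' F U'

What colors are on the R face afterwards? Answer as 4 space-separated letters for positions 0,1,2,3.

Answer: W G Y B

Derivation:
After move 1 (R'): R=RRRR U=WBWB F=GWGW D=YGYG B=YBYB
After move 2 (F): F=GGWW U=WBOO R=WRBR D=RRYG L=OYOG
After move 3 (R'): R=RRWB U=WYOY F=GBWO D=RGYW B=GBRB
After move 4 (F): F=WGOB U=WYGY R=ORYB D=WRYW L=OROG
After move 5 (U'): U=YYWG F=OROB R=WGYB B=ORRB L=GBOG
Query: R face = WGYB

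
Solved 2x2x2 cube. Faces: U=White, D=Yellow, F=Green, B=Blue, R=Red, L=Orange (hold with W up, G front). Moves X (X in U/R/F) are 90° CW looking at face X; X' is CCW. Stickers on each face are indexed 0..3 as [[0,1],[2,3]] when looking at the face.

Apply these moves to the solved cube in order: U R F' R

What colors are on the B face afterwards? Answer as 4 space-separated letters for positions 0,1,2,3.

After move 1 (U): U=WWWW F=RRGG R=BBRR B=OOBB L=GGOO
After move 2 (R): R=RBRB U=WRWG F=RYGY D=YBYO B=WOWB
After move 3 (F'): F=YYRG U=WRRR R=BBYB D=GOYO L=GGOW
After move 4 (R): R=YBBB U=WYRG F=YORO D=GWYW B=RORB
Query: B face = RORB

Answer: R O R B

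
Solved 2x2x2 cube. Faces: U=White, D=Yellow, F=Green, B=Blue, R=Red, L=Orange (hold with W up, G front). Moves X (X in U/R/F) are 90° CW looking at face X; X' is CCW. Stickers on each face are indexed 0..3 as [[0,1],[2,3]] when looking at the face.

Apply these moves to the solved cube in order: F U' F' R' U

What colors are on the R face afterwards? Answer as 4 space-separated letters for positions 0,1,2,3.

Answer: Y R R R

Derivation:
After move 1 (F): F=GGGG U=WWOO R=WRWR D=RRYY L=OYOY
After move 2 (U'): U=WOWO F=OYGG R=GGWR B=WRBB L=BBOY
After move 3 (F'): F=YGOG U=WOGW R=RGRR D=BYYY L=BOOW
After move 4 (R'): R=GRRR U=WBGW F=YOOW D=BGYG B=YRYB
After move 5 (U): U=GWWB F=GROW R=YRRR B=BOYB L=YOOW
Query: R face = YRRR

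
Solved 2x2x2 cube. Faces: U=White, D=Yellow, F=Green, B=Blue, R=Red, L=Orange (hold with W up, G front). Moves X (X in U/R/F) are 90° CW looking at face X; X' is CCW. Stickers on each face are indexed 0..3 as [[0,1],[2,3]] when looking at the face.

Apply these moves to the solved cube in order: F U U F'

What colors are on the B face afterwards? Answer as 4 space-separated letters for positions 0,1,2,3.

Answer: G G B B

Derivation:
After move 1 (F): F=GGGG U=WWOO R=WRWR D=RRYY L=OYOY
After move 2 (U): U=OWOW F=WRGG R=BBWR B=OYBB L=GGOY
After move 3 (U): U=OOWW F=BBGG R=OYWR B=GGBB L=WROY
After move 4 (F'): F=BGBG U=OOOW R=RYRR D=RYYY L=WWOW
Query: B face = GGBB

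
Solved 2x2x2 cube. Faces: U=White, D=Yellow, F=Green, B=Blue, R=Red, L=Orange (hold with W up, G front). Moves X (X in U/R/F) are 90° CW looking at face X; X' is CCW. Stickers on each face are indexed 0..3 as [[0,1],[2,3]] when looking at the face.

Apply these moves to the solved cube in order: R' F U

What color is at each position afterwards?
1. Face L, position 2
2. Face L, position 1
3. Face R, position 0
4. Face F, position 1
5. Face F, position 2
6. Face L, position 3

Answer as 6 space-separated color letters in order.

Answer: O G Y R W G

Derivation:
After move 1 (R'): R=RRRR U=WBWB F=GWGW D=YGYG B=YBYB
After move 2 (F): F=GGWW U=WBOO R=WRBR D=RRYG L=OYOG
After move 3 (U): U=OWOB F=WRWW R=YBBR B=OYYB L=GGOG
Query 1: L[2] = O
Query 2: L[1] = G
Query 3: R[0] = Y
Query 4: F[1] = R
Query 5: F[2] = W
Query 6: L[3] = G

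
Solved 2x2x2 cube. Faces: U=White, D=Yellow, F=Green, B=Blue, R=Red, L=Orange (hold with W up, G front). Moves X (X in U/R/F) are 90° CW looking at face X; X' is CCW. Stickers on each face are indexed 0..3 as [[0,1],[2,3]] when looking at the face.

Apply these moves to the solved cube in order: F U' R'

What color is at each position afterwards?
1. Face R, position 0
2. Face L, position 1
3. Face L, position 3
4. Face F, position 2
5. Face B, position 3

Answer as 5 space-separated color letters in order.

After move 1 (F): F=GGGG U=WWOO R=WRWR D=RRYY L=OYOY
After move 2 (U'): U=WOWO F=OYGG R=GGWR B=WRBB L=BBOY
After move 3 (R'): R=GRGW U=WBWW F=OOGO D=RYYG B=YRRB
Query 1: R[0] = G
Query 2: L[1] = B
Query 3: L[3] = Y
Query 4: F[2] = G
Query 5: B[3] = B

Answer: G B Y G B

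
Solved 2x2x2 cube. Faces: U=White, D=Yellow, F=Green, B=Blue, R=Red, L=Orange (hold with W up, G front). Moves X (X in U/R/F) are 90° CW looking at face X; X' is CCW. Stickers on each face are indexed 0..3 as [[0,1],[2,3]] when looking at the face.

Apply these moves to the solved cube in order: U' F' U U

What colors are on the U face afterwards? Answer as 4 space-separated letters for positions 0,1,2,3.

After move 1 (U'): U=WWWW F=OOGG R=GGRR B=RRBB L=BBOO
After move 2 (F'): F=OGOG U=WWGR R=YGYR D=BOYY L=BWOW
After move 3 (U): U=GWRW F=YGOG R=RRYR B=BWBB L=OGOW
After move 4 (U): U=RGWW F=RROG R=BWYR B=OGBB L=YGOW
Query: U face = RGWW

Answer: R G W W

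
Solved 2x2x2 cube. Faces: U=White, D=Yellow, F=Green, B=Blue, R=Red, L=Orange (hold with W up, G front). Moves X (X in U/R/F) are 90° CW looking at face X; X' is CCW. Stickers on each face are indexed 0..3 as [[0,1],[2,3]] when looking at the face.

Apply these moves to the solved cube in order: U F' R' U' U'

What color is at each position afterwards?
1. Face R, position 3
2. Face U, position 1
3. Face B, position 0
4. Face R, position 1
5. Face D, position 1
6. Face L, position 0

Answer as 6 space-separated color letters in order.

After move 1 (U): U=WWWW F=RRGG R=BBRR B=OOBB L=GGOO
After move 2 (F'): F=RGRG U=WWBR R=YBYR D=GOYY L=GWOW
After move 3 (R'): R=BRYY U=WBBO F=RWRR D=GGYG B=YOOB
After move 4 (U'): U=BOWB F=GWRR R=RWYY B=BROB L=YOOW
After move 5 (U'): U=OBBW F=YORR R=GWYY B=RWOB L=BROW
Query 1: R[3] = Y
Query 2: U[1] = B
Query 3: B[0] = R
Query 4: R[1] = W
Query 5: D[1] = G
Query 6: L[0] = B

Answer: Y B R W G B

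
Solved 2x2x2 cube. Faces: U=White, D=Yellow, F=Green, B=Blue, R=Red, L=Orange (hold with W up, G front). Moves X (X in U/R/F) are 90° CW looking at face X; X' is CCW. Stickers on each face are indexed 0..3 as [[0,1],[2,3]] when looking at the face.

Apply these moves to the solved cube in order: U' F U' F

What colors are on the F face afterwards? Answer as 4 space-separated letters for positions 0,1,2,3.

After move 1 (U'): U=WWWW F=OOGG R=GGRR B=RRBB L=BBOO
After move 2 (F): F=GOGO U=WWOB R=WGWR D=RGYY L=BYOY
After move 3 (U'): U=WBWO F=BYGO R=GOWR B=WGBB L=RROY
After move 4 (F): F=GBOY U=WBYR R=WOOR D=WGYY L=RROG
Query: F face = GBOY

Answer: G B O Y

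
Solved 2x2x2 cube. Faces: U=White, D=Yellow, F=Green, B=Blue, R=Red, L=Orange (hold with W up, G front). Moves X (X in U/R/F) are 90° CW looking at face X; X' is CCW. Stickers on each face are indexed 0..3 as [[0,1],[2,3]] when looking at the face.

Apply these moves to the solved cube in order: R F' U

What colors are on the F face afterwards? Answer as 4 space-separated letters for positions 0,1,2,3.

Answer: B R G G

Derivation:
After move 1 (R): R=RRRR U=WGWG F=GYGY D=YBYB B=WBWB
After move 2 (F'): F=YYGG U=WGRR R=BRYR D=OOYB L=OGOW
After move 3 (U): U=RWRG F=BRGG R=WBYR B=OGWB L=YYOW
Query: F face = BRGG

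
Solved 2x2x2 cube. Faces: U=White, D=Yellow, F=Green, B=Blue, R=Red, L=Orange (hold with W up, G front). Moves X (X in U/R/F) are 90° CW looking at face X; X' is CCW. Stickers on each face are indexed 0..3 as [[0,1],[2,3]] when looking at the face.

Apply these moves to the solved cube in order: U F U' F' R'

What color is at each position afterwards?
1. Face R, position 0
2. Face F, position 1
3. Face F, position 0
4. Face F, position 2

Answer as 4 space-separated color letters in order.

After move 1 (U): U=WWWW F=RRGG R=BBRR B=OOBB L=GGOO
After move 2 (F): F=GRGR U=WWOG R=WBWR D=RBYY L=GYOY
After move 3 (U'): U=WGWO F=GYGR R=GRWR B=WBBB L=OOOY
After move 4 (F'): F=YRGG U=WGGW R=BRRR D=OYYY L=OOOW
After move 5 (R'): R=RRBR U=WBGW F=YGGW D=ORYG B=YBYB
Query 1: R[0] = R
Query 2: F[1] = G
Query 3: F[0] = Y
Query 4: F[2] = G

Answer: R G Y G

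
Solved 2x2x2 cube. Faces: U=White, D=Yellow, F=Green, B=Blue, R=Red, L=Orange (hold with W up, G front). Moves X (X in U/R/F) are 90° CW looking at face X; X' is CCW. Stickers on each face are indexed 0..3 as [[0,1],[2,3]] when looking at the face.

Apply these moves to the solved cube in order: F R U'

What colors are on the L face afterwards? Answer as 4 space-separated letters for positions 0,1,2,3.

After move 1 (F): F=GGGG U=WWOO R=WRWR D=RRYY L=OYOY
After move 2 (R): R=WWRR U=WGOG F=GRGY D=RBYB B=OBWB
After move 3 (U'): U=GGWO F=OYGY R=GRRR B=WWWB L=OBOY
Query: L face = OBOY

Answer: O B O Y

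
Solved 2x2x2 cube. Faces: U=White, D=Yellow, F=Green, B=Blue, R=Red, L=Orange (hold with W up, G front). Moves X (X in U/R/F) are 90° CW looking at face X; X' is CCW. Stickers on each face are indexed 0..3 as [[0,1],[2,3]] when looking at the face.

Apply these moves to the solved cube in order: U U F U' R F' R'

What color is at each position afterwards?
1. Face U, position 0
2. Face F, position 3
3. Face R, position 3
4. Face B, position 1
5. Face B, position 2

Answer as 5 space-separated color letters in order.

After move 1 (U): U=WWWW F=RRGG R=BBRR B=OOBB L=GGOO
After move 2 (U): U=WWWW F=BBGG R=OORR B=GGBB L=RROO
After move 3 (F): F=GBGB U=WWOR R=WOWR D=ROYY L=RYOY
After move 4 (U'): U=WRWO F=RYGB R=GBWR B=WOBB L=GGOY
After move 5 (R): R=WGRB U=WYWB F=ROGY D=RBYW B=OORB
After move 6 (F'): F=OYRG U=WYWR R=BGRB D=GYYW L=GBOW
After move 7 (R'): R=GBBR U=WRWO F=OYRR D=GYYG B=WOYB
Query 1: U[0] = W
Query 2: F[3] = R
Query 3: R[3] = R
Query 4: B[1] = O
Query 5: B[2] = Y

Answer: W R R O Y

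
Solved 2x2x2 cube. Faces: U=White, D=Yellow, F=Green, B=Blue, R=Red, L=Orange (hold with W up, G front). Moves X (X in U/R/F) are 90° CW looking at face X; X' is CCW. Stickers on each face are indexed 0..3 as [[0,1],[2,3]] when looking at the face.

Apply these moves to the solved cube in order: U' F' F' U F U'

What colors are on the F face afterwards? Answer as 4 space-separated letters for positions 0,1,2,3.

Answer: G W O G

Derivation:
After move 1 (U'): U=WWWW F=OOGG R=GGRR B=RRBB L=BBOO
After move 2 (F'): F=OGOG U=WWGR R=YGYR D=BOYY L=BWOW
After move 3 (F'): F=GGOO U=WWYY R=OGBR D=WWYY L=BROG
After move 4 (U): U=YWYW F=OGOO R=RRBR B=BRBB L=GGOG
After move 5 (F): F=OOOG U=YWGG R=YRWR D=BRYY L=GWOW
After move 6 (U'): U=WGYG F=GWOG R=OOWR B=YRBB L=BROW
Query: F face = GWOG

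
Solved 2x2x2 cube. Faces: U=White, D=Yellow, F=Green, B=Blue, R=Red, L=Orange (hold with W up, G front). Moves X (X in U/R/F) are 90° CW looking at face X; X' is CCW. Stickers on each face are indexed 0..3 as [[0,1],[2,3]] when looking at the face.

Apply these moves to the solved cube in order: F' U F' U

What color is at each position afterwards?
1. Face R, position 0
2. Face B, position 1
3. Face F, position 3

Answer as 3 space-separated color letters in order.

After move 1 (F'): F=GGGG U=WWRR R=YRYR D=OOYY L=OWOW
After move 2 (U): U=RWRW F=YRGG R=BBYR B=OWBB L=GGOW
After move 3 (F'): F=RGYG U=RWBY R=OBOR D=GWYY L=GWOR
After move 4 (U): U=BRYW F=OBYG R=OWOR B=GWBB L=RGOR
Query 1: R[0] = O
Query 2: B[1] = W
Query 3: F[3] = G

Answer: O W G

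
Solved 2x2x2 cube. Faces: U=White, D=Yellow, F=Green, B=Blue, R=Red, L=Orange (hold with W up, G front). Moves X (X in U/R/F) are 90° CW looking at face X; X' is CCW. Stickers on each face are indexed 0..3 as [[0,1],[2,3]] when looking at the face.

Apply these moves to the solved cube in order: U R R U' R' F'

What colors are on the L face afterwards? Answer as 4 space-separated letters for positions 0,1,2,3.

Answer: G R O W

Derivation:
After move 1 (U): U=WWWW F=RRGG R=BBRR B=OOBB L=GGOO
After move 2 (R): R=RBRB U=WRWG F=RYGY D=YBYO B=WOWB
After move 3 (R): R=RRBB U=WYWY F=RBGO D=YWYW B=GORB
After move 4 (U'): U=YYWW F=GGGO R=RBBB B=RRRB L=GOOO
After move 5 (R'): R=BBRB U=YRWR F=GYGW D=YGYO B=WRWB
After move 6 (F'): F=YWGG U=YRBR R=GBYB D=OOYO L=GROW
Query: L face = GROW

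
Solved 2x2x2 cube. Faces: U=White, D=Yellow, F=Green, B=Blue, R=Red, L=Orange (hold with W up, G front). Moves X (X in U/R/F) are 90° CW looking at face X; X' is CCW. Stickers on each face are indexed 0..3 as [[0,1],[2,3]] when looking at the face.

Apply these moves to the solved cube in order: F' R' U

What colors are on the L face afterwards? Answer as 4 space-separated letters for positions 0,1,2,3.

Answer: G W O W

Derivation:
After move 1 (F'): F=GGGG U=WWRR R=YRYR D=OOYY L=OWOW
After move 2 (R'): R=RRYY U=WBRB F=GWGR D=OGYG B=YBOB
After move 3 (U): U=RWBB F=RRGR R=YBYY B=OWOB L=GWOW
Query: L face = GWOW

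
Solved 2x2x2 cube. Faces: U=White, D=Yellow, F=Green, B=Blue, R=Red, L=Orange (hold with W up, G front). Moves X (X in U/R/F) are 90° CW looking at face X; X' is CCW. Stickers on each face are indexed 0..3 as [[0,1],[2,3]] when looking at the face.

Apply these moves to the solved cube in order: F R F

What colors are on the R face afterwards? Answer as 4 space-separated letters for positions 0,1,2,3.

Answer: O W G R

Derivation:
After move 1 (F): F=GGGG U=WWOO R=WRWR D=RRYY L=OYOY
After move 2 (R): R=WWRR U=WGOG F=GRGY D=RBYB B=OBWB
After move 3 (F): F=GGYR U=WGYY R=OWGR D=RWYB L=OROB
Query: R face = OWGR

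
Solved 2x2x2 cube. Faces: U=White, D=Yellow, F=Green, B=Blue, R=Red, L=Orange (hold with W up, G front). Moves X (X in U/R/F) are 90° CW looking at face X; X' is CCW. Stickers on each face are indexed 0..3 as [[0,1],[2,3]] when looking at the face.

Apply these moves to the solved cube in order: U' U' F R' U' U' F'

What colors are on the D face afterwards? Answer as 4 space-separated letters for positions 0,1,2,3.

After move 1 (U'): U=WWWW F=OOGG R=GGRR B=RRBB L=BBOO
After move 2 (U'): U=WWWW F=BBGG R=OORR B=GGBB L=RROO
After move 3 (F): F=GBGB U=WWOR R=WOWR D=ROYY L=RYOY
After move 4 (R'): R=ORWW U=WBOG F=GWGR D=RBYB B=YGOB
After move 5 (U'): U=BGWO F=RYGR R=GWWW B=OROB L=YGOY
After move 6 (U'): U=GOBW F=YGGR R=RYWW B=GWOB L=OROY
After move 7 (F'): F=GRYG U=GORW R=BYRW D=RYYB L=OWOB
Query: D face = RYYB

Answer: R Y Y B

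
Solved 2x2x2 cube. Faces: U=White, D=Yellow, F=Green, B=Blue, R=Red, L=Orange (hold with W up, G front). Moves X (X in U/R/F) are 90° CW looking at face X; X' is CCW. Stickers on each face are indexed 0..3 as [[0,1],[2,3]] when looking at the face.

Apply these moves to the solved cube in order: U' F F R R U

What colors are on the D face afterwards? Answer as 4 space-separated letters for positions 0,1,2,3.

Answer: W W Y Y

Derivation:
After move 1 (U'): U=WWWW F=OOGG R=GGRR B=RRBB L=BBOO
After move 2 (F): F=GOGO U=WWOB R=WGWR D=RGYY L=BYOY
After move 3 (F): F=GGOO U=WWYY R=OGBR D=WWYY L=BROG
After move 4 (R): R=BORG U=WGYO F=GWOY D=WBYR B=YRWB
After move 5 (R): R=RBGO U=WWYY F=GBOR D=WWYY B=ORGB
After move 6 (U): U=YWYW F=RBOR R=ORGO B=BRGB L=GBOG
Query: D face = WWYY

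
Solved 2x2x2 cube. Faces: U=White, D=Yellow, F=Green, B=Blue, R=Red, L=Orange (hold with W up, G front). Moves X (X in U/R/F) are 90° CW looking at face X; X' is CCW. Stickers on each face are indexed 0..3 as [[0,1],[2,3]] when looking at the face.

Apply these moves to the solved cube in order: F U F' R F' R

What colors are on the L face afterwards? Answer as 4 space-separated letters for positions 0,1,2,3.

After move 1 (F): F=GGGG U=WWOO R=WRWR D=RRYY L=OYOY
After move 2 (U): U=OWOW F=WRGG R=BBWR B=OYBB L=GGOY
After move 3 (F'): F=RGWG U=OWBW R=RBRR D=GYYY L=GWOO
After move 4 (R): R=RRRB U=OGBG F=RYWY D=GBYO B=WYWB
After move 5 (F'): F=YYRW U=OGRR R=BRGB D=WOYO L=GGOB
After move 6 (R): R=GBBR U=OYRW F=YORO D=WWYW B=RYGB
Query: L face = GGOB

Answer: G G O B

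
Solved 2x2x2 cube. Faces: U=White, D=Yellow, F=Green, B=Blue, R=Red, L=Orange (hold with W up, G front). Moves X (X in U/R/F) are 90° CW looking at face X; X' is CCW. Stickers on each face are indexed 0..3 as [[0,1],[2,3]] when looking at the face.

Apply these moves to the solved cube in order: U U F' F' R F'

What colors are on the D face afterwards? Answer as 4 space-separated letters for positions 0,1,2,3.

Answer: R O Y G

Derivation:
After move 1 (U): U=WWWW F=RRGG R=BBRR B=OOBB L=GGOO
After move 2 (U): U=WWWW F=BBGG R=OORR B=GGBB L=RROO
After move 3 (F'): F=BGBG U=WWOR R=YOYR D=ROYY L=RWOW
After move 4 (F'): F=GGBB U=WWYY R=OORR D=WWYY L=RROO
After move 5 (R): R=RORO U=WGYB F=GWBY D=WBYG B=YGWB
After move 6 (F'): F=WYGB U=WGRR R=BOWO D=ROYG L=RBOY
Query: D face = ROYG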